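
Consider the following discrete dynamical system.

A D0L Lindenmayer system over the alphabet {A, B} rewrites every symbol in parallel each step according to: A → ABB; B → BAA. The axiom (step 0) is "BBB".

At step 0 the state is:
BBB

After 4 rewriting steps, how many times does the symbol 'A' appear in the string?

0) BBB
1) BAABAABAA
2) BAAABBABBBAAABBABBBAAABBABB
3) BAAABBABBABBBAABAAABBBAABAABAAABBABBABBBAABAAABBBAABAABAAABBABBABBBAABAAABBBAABAA
4) BAAABBABBABBBAABAAABBBAABAAABBBAABAABAAABBABBBAAABBABBABBB…ABAAABBBAABAABAAABBABBBAAABBABBABBBAABAABAAABBABBBAAABBABB  (len 243)

120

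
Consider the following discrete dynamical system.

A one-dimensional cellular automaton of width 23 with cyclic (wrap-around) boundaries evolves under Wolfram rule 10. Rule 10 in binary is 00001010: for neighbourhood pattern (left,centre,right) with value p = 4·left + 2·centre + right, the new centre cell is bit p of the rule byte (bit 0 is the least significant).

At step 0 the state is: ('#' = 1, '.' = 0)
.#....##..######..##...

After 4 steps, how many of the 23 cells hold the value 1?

t=0: .#....##..######..##...
t=1: #....##..##......##....
t=2: ....##..##......##....#
t=3: ...##..##......##....#.
t=4: ..##..##......##....#..

7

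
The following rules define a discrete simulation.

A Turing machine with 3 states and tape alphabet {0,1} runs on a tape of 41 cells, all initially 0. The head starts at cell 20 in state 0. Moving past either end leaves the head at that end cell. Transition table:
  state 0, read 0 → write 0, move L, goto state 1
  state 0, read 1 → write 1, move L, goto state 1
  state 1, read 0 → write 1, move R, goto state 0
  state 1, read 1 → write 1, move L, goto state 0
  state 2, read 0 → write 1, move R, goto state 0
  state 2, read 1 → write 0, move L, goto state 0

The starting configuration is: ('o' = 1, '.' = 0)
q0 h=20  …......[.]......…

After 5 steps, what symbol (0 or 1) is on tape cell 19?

1

0) q0 h=20  …......[.]......…
1) q1 h=19  …......[.]......…
2) q0 h=20  ….....o[.]......…
3) q1 h=19  …......[o]......…
4) q0 h=18  …......[.]o.....…
5) q1 h=17  …......[.].o....…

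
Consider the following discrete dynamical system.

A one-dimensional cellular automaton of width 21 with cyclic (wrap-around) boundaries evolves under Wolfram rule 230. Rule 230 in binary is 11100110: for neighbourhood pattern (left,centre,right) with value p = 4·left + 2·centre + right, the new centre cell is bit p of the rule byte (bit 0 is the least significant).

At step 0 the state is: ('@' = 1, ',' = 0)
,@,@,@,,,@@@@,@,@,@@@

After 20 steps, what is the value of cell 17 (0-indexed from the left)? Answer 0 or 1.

0) ,@,@,@,,,@@@@,@,@,@@@
1) @@@@@@,,@,@@@@@@@@,@@
2) @@@@@@,@@@,@@@@@@@@,@
3) @@@@@@@,@@@,@@@@@@@@,
4) ,@@@@@@@,@@@,@@@@@@@@
5) @,@@@@@@@,@@@,@@@@@@@
6) @@,@@@@@@@,@@@,@@@@@@
7) @@@,@@@@@@@,@@@,@@@@@
8) @@@@,@@@@@@@,@@@,@@@@
9) @@@@@,@@@@@@@,@@@,@@@
10) @@@@@@,@@@@@@@,@@@,@@
11) @@@@@@@,@@@@@@@,@@@,@
12) @@@@@@@@,@@@@@@@,@@@,
13) ,@@@@@@@@,@@@@@@@,@@@
14) @,@@@@@@@@,@@@@@@@,@@
15) @@,@@@@@@@@,@@@@@@@,@
16) @@@,@@@@@@@@,@@@@@@@,
17) ,@@@,@@@@@@@@,@@@@@@@
18) @,@@@,@@@@@@@@,@@@@@@
19) @@,@@@,@@@@@@@@,@@@@@
20) @@@,@@@,@@@@@@@@,@@@@

1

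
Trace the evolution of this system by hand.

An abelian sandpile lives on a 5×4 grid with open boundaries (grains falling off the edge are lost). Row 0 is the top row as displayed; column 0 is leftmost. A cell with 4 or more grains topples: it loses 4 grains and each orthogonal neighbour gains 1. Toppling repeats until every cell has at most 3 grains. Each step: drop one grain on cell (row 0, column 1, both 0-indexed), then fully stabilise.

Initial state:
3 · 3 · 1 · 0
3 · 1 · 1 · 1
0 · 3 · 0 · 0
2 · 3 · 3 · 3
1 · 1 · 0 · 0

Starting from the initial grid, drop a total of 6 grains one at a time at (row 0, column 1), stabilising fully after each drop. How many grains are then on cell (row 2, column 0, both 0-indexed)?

0) 3 · 3 · 1 · 0
3 · 1 · 1 · 1
0 · 3 · 0 · 0
2 · 3 · 3 · 3
1 · 1 · 0 · 0
1) 1 · 1 · 2 · 0
0 · 3 · 1 · 1
1 · 3 · 0 · 0
2 · 3 · 3 · 3
1 · 1 · 0 · 0
2) 1 · 2 · 2 · 0
0 · 3 · 1 · 1
1 · 3 · 0 · 0
2 · 3 · 3 · 3
1 · 1 · 0 · 0
3) 1 · 3 · 2 · 0
0 · 3 · 1 · 1
1 · 3 · 0 · 0
2 · 3 · 3 · 3
1 · 1 · 0 · 0
4) 2 · 1 · 3 · 0
1 · 1 · 2 · 1
2 · 1 · 2 · 1
3 · 1 · 1 · 0
1 · 2 · 1 · 1
5) 2 · 2 · 3 · 0
1 · 1 · 2 · 1
2 · 1 · 2 · 1
3 · 1 · 1 · 0
1 · 2 · 1 · 1
6) 2 · 3 · 3 · 0
1 · 1 · 2 · 1
2 · 1 · 2 · 1
3 · 1 · 1 · 0
1 · 2 · 1 · 1

2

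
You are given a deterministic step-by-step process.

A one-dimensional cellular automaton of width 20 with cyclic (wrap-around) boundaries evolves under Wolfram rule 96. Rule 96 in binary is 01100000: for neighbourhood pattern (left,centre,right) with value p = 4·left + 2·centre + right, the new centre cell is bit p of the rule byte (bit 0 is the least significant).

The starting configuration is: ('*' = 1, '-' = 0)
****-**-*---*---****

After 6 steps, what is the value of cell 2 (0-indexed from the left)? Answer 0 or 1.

0

step 0: ****-**-*---*---****
step 1: ---**-**------------
step 2: ----**-*------------
step 3: -----**-------------
step 4: ------*-------------
step 5: --------------------
step 6: --------------------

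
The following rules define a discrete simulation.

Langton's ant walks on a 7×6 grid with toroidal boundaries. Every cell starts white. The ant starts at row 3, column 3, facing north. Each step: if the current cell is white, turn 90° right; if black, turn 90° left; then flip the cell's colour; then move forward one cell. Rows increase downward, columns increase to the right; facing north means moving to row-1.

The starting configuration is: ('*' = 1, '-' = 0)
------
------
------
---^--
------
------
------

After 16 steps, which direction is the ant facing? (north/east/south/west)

gen 0: ------
------
------
---^--
------
------
------
gen 1: ------
------
------
---*>-
------
------
------
gen 2: ------
------
------
---**-
----v-
------
------
gen 3: ------
------
------
---**-
---<*-
------
------
gen 4: ------
------
------
---^*-
---**-
------
------
gen 5: ------
------
------
--<-*-
---**-
------
------
gen 6: ------
------
--^---
--*-*-
---**-
------
------
gen 7: ------
------
--*>--
--*-*-
---**-
------
------
gen 8: ------
------
--**--
--*v*-
---**-
------
------
gen 9: ------
------
--**--
--<**-
---**-
------
------
gen 10: ------
------
--**--
---**-
--v**-
------
------
gen 11: ------
------
--**--
---**-
-<***-
------
------
gen 12: ------
------
--**--
-^-**-
-****-
------
------
gen 13: ------
------
--**--
-*>**-
-****-
------
------
gen 14: ------
------
--**--
-****-
-*v**-
------
------
gen 15: ------
------
--**--
-****-
-*->*-
------
------
gen 16: ------
------
--**--
-**^*-
-*--*-
------
------

north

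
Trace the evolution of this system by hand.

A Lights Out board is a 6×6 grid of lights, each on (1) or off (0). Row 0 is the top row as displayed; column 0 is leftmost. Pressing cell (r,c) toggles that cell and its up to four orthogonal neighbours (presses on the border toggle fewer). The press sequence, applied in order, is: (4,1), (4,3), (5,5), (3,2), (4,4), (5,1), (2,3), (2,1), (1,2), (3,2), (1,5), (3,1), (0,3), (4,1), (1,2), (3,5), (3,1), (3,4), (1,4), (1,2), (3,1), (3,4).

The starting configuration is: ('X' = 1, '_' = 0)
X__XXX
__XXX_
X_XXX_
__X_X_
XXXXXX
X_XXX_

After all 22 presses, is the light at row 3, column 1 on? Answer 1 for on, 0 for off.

0

k=0  X__XXX
__XXX_
X_XXX_
__X_X_
XXXXXX
X_XXX_
k=1  X__XXX
__XXX_
X_XXX_
_XX_X_
___XXX
XXXXX_
k=2  X__XXX
__XXX_
X_XXX_
_XXXX_
__X__X
XXX_X_
k=3  X__XXX
__XXX_
X_XXX_
_XXXX_
__X___
XXX__X
k=4  X__XXX
__XXX_
X__XX_
____X_
______
XXX__X
k=5  X__XXX
__XXX_
X__XX_
______
___XXX
XXX_XX
k=6  X__XXX
__XXX_
X__XX_
______
_X_XXX
____XX
k=7  X__XXX
__X_X_
X_X___
___X__
_X_XXX
____XX
k=8  X__XXX
_XX_X_
_X____
_X_X__
_X_XXX
____XX
k=9  X_XXXX
___XX_
_XX___
_X_X__
_X_XXX
____XX
k=10  X_XXXX
___XX_
_X____
__X___
_XXXXX
____XX
k=11  X_XXX_
___X_X
_X___X
__X___
_XXXXX
____XX
k=12  X_XXX_
___X_X
_____X
XX____
__XXXX
____XX
k=13  X_____
_____X
_____X
XX____
__XXXX
____XX
k=14  X_____
_____X
_____X
X_____
XX_XXX
_X__XX
k=15  X_X___
_XXX_X
__X__X
X_____
XX_XXX
_X__XX
k=16  X_X___
_XXX_X
__X___
X___XX
XX_XX_
_X__XX
k=17  X_X___
_XXX_X
_XX___
_XX_XX
X__XX_
_X__XX
k=18  X_X___
_XXX_X
_XX_X_
_XXX__
X__X__
_X__XX
k=19  X_X_X_
_XX_X_
_XX___
_XXX__
X__X__
_X__XX
k=20  X___X_
___XX_
_X____
_XXX__
X__X__
_X__XX
k=21  X___X_
___XX_
______
X__X__
XX_X__
_X__XX
k=22  X___X_
___XX_
____X_
X___XX
XX_XX_
_X__XX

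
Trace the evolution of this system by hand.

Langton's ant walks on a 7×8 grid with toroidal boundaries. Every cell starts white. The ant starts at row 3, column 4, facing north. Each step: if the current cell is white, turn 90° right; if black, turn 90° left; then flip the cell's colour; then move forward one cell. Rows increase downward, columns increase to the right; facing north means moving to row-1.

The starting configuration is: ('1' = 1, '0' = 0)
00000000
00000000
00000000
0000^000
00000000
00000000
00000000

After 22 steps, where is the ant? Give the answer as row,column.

4,1

gen 0: 00000000
00000000
00000000
0000^000
00000000
00000000
00000000
gen 1: 00000000
00000000
00000000
00001>00
00000000
00000000
00000000
gen 2: 00000000
00000000
00000000
00001100
00000v00
00000000
00000000
gen 3: 00000000
00000000
00000000
00001100
0000<100
00000000
00000000
gen 4: 00000000
00000000
00000000
0000^100
00001100
00000000
00000000
gen 5: 00000000
00000000
00000000
000<0100
00001100
00000000
00000000
gen 6: 00000000
00000000
000^0000
00010100
00001100
00000000
00000000
gen 7: 00000000
00000000
0001>000
00010100
00001100
00000000
00000000
gen 8: 00000000
00000000
00011000
0001v100
00001100
00000000
00000000
gen 9: 00000000
00000000
00011000
000<1100
00001100
00000000
00000000
gen 10: 00000000
00000000
00011000
00001100
000v1100
00000000
00000000
gen 11: 00000000
00000000
00011000
00001100
00<11100
00000000
00000000
gen 12: 00000000
00000000
00011000
00^01100
00111100
00000000
00000000
gen 13: 00000000
00000000
00011000
001>1100
00111100
00000000
00000000
gen 14: 00000000
00000000
00011000
00111100
001v1100
00000000
00000000
gen 15: 00000000
00000000
00011000
00111100
0010>100
00000000
00000000
gen 16: 00000000
00000000
00011000
0011^100
00100100
00000000
00000000
gen 17: 00000000
00000000
00011000
001<0100
00100100
00000000
00000000
gen 18: 00000000
00000000
00011000
00100100
001v0100
00000000
00000000
gen 19: 00000000
00000000
00011000
00100100
00<10100
00000000
00000000
gen 20: 00000000
00000000
00011000
00100100
00010100
00v00000
00000000
gen 21: 00000000
00000000
00011000
00100100
00010100
0<100000
00000000
gen 22: 00000000
00000000
00011000
00100100
0^010100
01100000
00000000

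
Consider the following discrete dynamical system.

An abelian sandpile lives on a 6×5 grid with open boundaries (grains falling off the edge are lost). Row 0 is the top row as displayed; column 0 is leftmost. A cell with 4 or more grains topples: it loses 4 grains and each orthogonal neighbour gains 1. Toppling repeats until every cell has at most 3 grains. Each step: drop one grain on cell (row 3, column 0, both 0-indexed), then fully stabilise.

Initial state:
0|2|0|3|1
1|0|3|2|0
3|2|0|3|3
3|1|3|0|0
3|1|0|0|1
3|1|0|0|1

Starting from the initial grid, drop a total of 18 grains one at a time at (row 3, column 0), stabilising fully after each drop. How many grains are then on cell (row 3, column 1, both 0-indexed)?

gen 0: 0|2|0|3|1
1|0|3|2|0
3|2|0|3|3
3|1|3|0|0
3|1|0|0|1
3|1|0|0|1
gen 1: 0|2|0|3|1
2|0|3|2|0
0|3|0|3|3
2|2|3|0|0
1|2|0|0|1
0|2|0|0|1
gen 2: 0|2|0|3|1
2|0|3|2|0
0|3|0|3|3
3|2|3|0|0
1|2|0|0|1
0|2|0|0|1
gen 3: 0|2|0|3|1
2|0|3|2|0
1|3|0|3|3
0|3|3|0|0
2|2|0|0|1
0|2|0|0|1
gen 4: 0|2|0|3|1
2|0|3|2|0
1|3|0|3|3
1|3|3|0|0
2|2|0|0|1
0|2|0|0|1
gen 5: 0|2|0|3|1
2|0|3|2|0
1|3|0|3|3
2|3|3|0|0
2|2|0|0|1
0|2|0|0|1
gen 6: 0|2|0|3|1
2|0|3|2|0
1|3|0|3|3
3|3|3|0|0
2|2|0|0|1
0|2|0|0|1
gen 7: 0|2|0|3|1
2|1|3|2|0
3|0|2|3|3
1|2|0|1|0
3|3|1|0|1
0|2|0|0|1
gen 8: 0|2|0|3|1
2|1|3|2|0
3|0|2|3|3
2|2|0|1|0
3|3|1|0|1
0|2|0|0|1
gen 9: 0|2|0|3|1
2|1|3|2|0
3|0|2|3|3
3|2|0|1|0
3|3|1|0|1
0|2|0|0|1
gen 10: 0|2|0|3|1
3|1|3|2|0
0|2|2|3|3
3|0|1|1|0
1|1|2|0|1
1|3|0|0|1
gen 11: 0|2|0|3|1
3|1|3|2|0
1|2|2|3|3
0|1|1|1|0
2|1|2|0|1
1|3|0|0|1
gen 12: 0|2|0|3|1
3|1|3|2|0
1|2|2|3|3
1|1|1|1|0
2|1|2|0|1
1|3|0|0|1
gen 13: 0|2|0|3|1
3|1|3|2|0
1|2|2|3|3
2|1|1|1|0
2|1|2|0|1
1|3|0|0|1
gen 14: 0|2|0|3|1
3|1|3|2|0
1|2|2|3|3
3|1|1|1|0
2|1|2|0|1
1|3|0|0|1
gen 15: 0|2|0|3|1
3|1|3|2|0
2|2|2|3|3
0|2|1|1|0
3|1|2|0|1
1|3|0|0|1
gen 16: 0|2|0|3|1
3|1|3|2|0
2|2|2|3|3
1|2|1|1|0
3|1|2|0|1
1|3|0|0|1
gen 17: 0|2|0|3|1
3|1|3|2|0
2|2|2|3|3
2|2|1|1|0
3|1|2|0|1
1|3|0|0|1
gen 18: 0|2|0|3|1
3|1|3|2|0
2|2|2|3|3
3|2|1|1|0
3|1|2|0|1
1|3|0|0|1

2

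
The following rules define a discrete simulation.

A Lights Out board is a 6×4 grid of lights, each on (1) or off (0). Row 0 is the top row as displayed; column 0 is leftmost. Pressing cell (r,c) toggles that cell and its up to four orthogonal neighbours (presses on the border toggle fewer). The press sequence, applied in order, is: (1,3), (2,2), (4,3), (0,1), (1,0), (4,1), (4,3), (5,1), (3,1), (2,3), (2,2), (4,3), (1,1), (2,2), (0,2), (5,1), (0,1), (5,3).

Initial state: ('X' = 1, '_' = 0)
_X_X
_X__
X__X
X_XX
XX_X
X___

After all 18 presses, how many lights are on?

13

t=0: _X_X
_X__
X__X
X_XX
XX_X
X___
t=1: _X__
_XXX
X___
X_XX
XX_X
X___
t=2: _X__
_X_X
XXXX
X__X
XX_X
X___
t=3: _X__
_X_X
XXXX
X___
XXX_
X__X
t=4: X_X_
___X
XXXX
X___
XXX_
X__X
t=5: __X_
XX_X
_XXX
X___
XXX_
X__X
t=6: __X_
XX_X
_XXX
XX__
____
XX_X
t=7: __X_
XX_X
_XXX
XX_X
__XX
XX__
t=8: __X_
XX_X
_XXX
XX_X
_XXX
__X_
t=9: __X_
XX_X
__XX
__XX
__XX
__X_
t=10: __X_
XX__
____
__X_
__XX
__X_
t=11: __X_
XXX_
_XXX
____
__XX
__X_
t=12: __X_
XXX_
_XXX
___X
____
__XX
t=13: _XX_
____
__XX
___X
____
__XX
t=14: _XX_
__X_
_X__
__XX
____
__XX
t=15: ___X
____
_X__
__XX
____
__XX
t=16: ___X
____
_X__
__XX
_X__
XX_X
t=17: XXXX
_X__
_X__
__XX
_X__
XX_X
t=18: XXXX
_X__
_X__
__XX
_X_X
XXX_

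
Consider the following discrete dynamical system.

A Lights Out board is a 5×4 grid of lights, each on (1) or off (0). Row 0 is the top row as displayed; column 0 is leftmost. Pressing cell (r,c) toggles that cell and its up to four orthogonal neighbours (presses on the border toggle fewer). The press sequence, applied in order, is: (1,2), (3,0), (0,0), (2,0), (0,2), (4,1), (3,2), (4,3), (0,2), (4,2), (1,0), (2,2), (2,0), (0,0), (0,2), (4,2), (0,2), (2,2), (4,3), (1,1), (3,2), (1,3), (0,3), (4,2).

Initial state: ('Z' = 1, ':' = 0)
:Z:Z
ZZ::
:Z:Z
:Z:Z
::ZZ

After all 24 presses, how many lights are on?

11

step 0: :Z:Z
ZZ::
:Z:Z
:Z:Z
::ZZ
step 1: :ZZZ
Z:ZZ
:ZZZ
:Z:Z
::ZZ
step 2: :ZZZ
Z:ZZ
ZZZZ
Z::Z
Z:ZZ
step 3: Z:ZZ
::ZZ
ZZZZ
Z::Z
Z:ZZ
step 4: Z:ZZ
Z:ZZ
::ZZ
:::Z
Z:ZZ
step 5: ZZ::
Z::Z
::ZZ
:::Z
Z:ZZ
step 6: ZZ::
Z::Z
::ZZ
:Z:Z
:Z:Z
step 7: ZZ::
Z::Z
:::Z
::Z:
:ZZZ
step 8: ZZ::
Z::Z
:::Z
::ZZ
:Z::
step 9: Z:ZZ
Z:ZZ
:::Z
::ZZ
:Z::
step 10: Z:ZZ
Z:ZZ
:::Z
:::Z
::ZZ
step 11: ::ZZ
:ZZZ
Z::Z
:::Z
::ZZ
step 12: ::ZZ
:Z:Z
ZZZ:
::ZZ
::ZZ
step 13: ::ZZ
ZZ:Z
::Z:
Z:ZZ
::ZZ
step 14: ZZZZ
:Z:Z
::Z:
Z:ZZ
::ZZ
step 15: Z:::
:ZZZ
::Z:
Z:ZZ
::ZZ
step 16: Z:::
:ZZZ
::Z:
Z::Z
:Z::
step 17: ZZZZ
:Z:Z
::Z:
Z::Z
:Z::
step 18: ZZZZ
:ZZZ
:Z:Z
Z:ZZ
:Z::
step 19: ZZZZ
:ZZZ
:Z:Z
Z:Z:
:ZZZ
step 20: Z:ZZ
Z::Z
:::Z
Z:Z:
:ZZZ
step 21: Z:ZZ
Z::Z
::ZZ
ZZ:Z
:Z:Z
step 22: Z:Z:
Z:Z:
::Z:
ZZ:Z
:Z:Z
step 23: Z::Z
Z:ZZ
::Z:
ZZ:Z
:Z:Z
step 24: Z::Z
Z:ZZ
::Z:
ZZZZ
::Z:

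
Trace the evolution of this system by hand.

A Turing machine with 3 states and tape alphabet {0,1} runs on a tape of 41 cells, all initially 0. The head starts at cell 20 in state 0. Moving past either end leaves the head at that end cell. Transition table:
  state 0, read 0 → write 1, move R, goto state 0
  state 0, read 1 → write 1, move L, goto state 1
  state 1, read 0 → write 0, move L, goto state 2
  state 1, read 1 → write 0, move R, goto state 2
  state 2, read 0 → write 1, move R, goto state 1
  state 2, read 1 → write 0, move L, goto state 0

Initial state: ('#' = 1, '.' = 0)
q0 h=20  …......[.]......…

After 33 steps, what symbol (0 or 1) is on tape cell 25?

k=0  q0 h=20  …......[.]......…
k=1  q0 h=21  ….....#[.]......…
k=2  q0 h=22  …....##[.]......…
k=3  q0 h=23  …...###[.]......…
k=4  q0 h=24  …..####[.]......…
k=5  q0 h=25  ….#####[.]......…
k=6  q0 h=26  …######[.]......…
k=7  q0 h=27  …######[.]......…
k=8  q0 h=28  …######[.]......…
k=9  q0 h=29  …######[.]......…
k=10  q0 h=30  …######[.]......…
k=11  q0 h=31  …######[.]......…
k=12  q0 h=32  …######[.]......…
k=13  q0 h=33  …######[.]......…
k=14  q0 h=34  …######[.]......|
k=15  q0 h=35  …######[.].....|
k=16  q0 h=36  …######[.]....|
k=17  q0 h=37  …######[.]...|
k=18  q0 h=38  …######[.]..|
k=19  q0 h=39  …######[.].|
k=20  q0 h=40  …######[.]|
k=21  q0 h=40  …######[#]|
k=22  q1 h=39  …######[#]#|
k=23  q2 h=40  …#####.[#]|
k=24  q0 h=39  …######[.].|
k=25  q0 h=40  …######[.]|
k=26  q0 h=40  …######[#]|
k=27  q1 h=39  …######[#]#|
k=28  q2 h=40  …#####.[#]|
k=29  q0 h=39  …######[.].|
k=30  q0 h=40  …######[.]|
k=31  q0 h=40  …######[#]|
k=32  q1 h=39  …######[#]#|
k=33  q2 h=40  …#####.[#]|

1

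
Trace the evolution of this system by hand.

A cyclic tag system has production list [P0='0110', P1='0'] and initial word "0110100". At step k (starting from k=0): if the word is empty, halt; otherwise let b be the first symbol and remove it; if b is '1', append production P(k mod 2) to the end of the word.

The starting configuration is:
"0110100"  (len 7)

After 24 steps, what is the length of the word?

8

0) "0110100"  (len 7)
1) "110100"  (len 6)
2) "101000"  (len 6)
3) "010000110"  (len 9)
4) "10000110"  (len 8)
5) "00001100110"  (len 11)
6) "0001100110"  (len 10)
7) "001100110"  (len 9)
8) "01100110"  (len 8)
9) "1100110"  (len 7)
10) "1001100"  (len 7)
11) "0011000110"  (len 10)
12) "011000110"  (len 9)
13) "11000110"  (len 8)
14) "10001100"  (len 8)
15) "00011000110"  (len 11)
16) "0011000110"  (len 10)
17) "011000110"  (len 9)
18) "11000110"  (len 8)
19) "10001100110"  (len 11)
20) "00011001100"  (len 11)
21) "0011001100"  (len 10)
22) "011001100"  (len 9)
23) "11001100"  (len 8)
24) "10011000"  (len 8)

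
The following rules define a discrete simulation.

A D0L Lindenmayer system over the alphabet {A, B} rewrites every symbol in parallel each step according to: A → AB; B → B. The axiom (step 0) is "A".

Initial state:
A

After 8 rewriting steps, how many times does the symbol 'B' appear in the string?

8

t=0: A
t=1: AB
t=2: ABB
t=3: ABBB
t=4: ABBBB
t=5: ABBBBB
t=6: ABBBBBB
t=7: ABBBBBBB
t=8: ABBBBBBBB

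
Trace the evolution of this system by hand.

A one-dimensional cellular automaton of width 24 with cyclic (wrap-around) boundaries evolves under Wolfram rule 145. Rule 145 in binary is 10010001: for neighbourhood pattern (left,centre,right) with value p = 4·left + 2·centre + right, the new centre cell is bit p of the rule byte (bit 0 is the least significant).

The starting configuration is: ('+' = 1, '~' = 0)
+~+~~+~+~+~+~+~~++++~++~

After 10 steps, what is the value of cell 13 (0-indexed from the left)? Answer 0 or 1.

0

[0] +~+~~+~+~+~+~+~~++++~++~
[1] ~~~+~~~~~~~~~~+~~++~~~~~
[2] ++~~+++++++++~~+~~~+++++
[3] +~+~~+++++++~+~~++~~++++
[4] ~~~+~~+++++~~~+~~~+~~+++
[5] ++~~+~~+++~++~~++~~+~~+~
[6] ~~+~~+~~+~~~~+~~~+~~+~~~
[7] +~~+~~+~~+++~~++~~+~~+++
[8] ~+~~+~~+~~+~+~~~+~~+~~++
[9] ~~+~~+~~+~~~~++~~+~~+~~~
[10] +~~+~~+~~+++~~~+~~+~~+++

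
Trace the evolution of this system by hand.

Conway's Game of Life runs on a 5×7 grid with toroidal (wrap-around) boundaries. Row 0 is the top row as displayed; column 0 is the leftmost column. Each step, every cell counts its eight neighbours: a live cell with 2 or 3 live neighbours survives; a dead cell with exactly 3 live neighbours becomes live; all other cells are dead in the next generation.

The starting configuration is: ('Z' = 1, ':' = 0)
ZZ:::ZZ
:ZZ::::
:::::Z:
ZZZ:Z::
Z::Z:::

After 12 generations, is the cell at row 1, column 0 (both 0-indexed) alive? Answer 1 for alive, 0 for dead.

[0] ZZ:::ZZ
:ZZ::::
:::::Z:
ZZZ:Z::
Z::Z:::
[1] ::::::Z
:ZZ::Z:
Z::Z:::
ZZZZZ:Z
:::ZZZ:
[2] ::ZZ::Z
ZZZ:::Z
:::::Z:
ZZ::::Z
:Z:::::
[3] :::Z::Z
ZZZZ:ZZ
::Z::Z:
ZZ::::Z
:Z::::Z
[4] :::ZZ::
ZZ:Z:Z:
:::ZZZ:
:ZZ::ZZ
:ZZ::ZZ
[5] :::Z:::
:::::ZZ
:::Z:::
:Z:::::
:Z::::Z
[6] Z::::ZZ
::::Z::
:::::::
Z:Z::::
Z:Z::::
[7] ZZ:::ZZ
:::::ZZ
:::::::
:::::::
Z::::::
[8] :Z:::Z:
:::::Z:
:::::::
:::::::
ZZ:::::
[9] ZZ::::Z
:::::::
:::::::
:::::::
ZZ:::::
[10] :Z::::Z
Z::::::
:::::::
:::::::
:Z::::Z
[11] :Z::::Z
Z::::::
:::::::
:::::::
:::::::
[12] Z::::::
Z::::::
:::::::
:::::::
:::::::

1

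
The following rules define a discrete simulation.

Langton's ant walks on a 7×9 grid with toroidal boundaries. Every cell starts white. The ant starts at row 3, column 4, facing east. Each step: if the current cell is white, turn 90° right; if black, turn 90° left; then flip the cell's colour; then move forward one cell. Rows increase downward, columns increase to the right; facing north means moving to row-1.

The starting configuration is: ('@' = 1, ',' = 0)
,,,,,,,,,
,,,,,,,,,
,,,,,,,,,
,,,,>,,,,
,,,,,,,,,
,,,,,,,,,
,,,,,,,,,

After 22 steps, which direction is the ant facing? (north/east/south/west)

east

0) ,,,,,,,,,
,,,,,,,,,
,,,,,,,,,
,,,,>,,,,
,,,,,,,,,
,,,,,,,,,
,,,,,,,,,
1) ,,,,,,,,,
,,,,,,,,,
,,,,,,,,,
,,,,@,,,,
,,,,v,,,,
,,,,,,,,,
,,,,,,,,,
2) ,,,,,,,,,
,,,,,,,,,
,,,,,,,,,
,,,,@,,,,
,,,<@,,,,
,,,,,,,,,
,,,,,,,,,
3) ,,,,,,,,,
,,,,,,,,,
,,,,,,,,,
,,,^@,,,,
,,,@@,,,,
,,,,,,,,,
,,,,,,,,,
4) ,,,,,,,,,
,,,,,,,,,
,,,,,,,,,
,,,@>,,,,
,,,@@,,,,
,,,,,,,,,
,,,,,,,,,
5) ,,,,,,,,,
,,,,,,,,,
,,,,^,,,,
,,,@,,,,,
,,,@@,,,,
,,,,,,,,,
,,,,,,,,,
6) ,,,,,,,,,
,,,,,,,,,
,,,,@>,,,
,,,@,,,,,
,,,@@,,,,
,,,,,,,,,
,,,,,,,,,
7) ,,,,,,,,,
,,,,,,,,,
,,,,@@,,,
,,,@,v,,,
,,,@@,,,,
,,,,,,,,,
,,,,,,,,,
8) ,,,,,,,,,
,,,,,,,,,
,,,,@@,,,
,,,@<@,,,
,,,@@,,,,
,,,,,,,,,
,,,,,,,,,
9) ,,,,,,,,,
,,,,,,,,,
,,,,^@,,,
,,,@@@,,,
,,,@@,,,,
,,,,,,,,,
,,,,,,,,,
10) ,,,,,,,,,
,,,,,,,,,
,,,<,@,,,
,,,@@@,,,
,,,@@,,,,
,,,,,,,,,
,,,,,,,,,
11) ,,,,,,,,,
,,,^,,,,,
,,,@,@,,,
,,,@@@,,,
,,,@@,,,,
,,,,,,,,,
,,,,,,,,,
12) ,,,,,,,,,
,,,@>,,,,
,,,@,@,,,
,,,@@@,,,
,,,@@,,,,
,,,,,,,,,
,,,,,,,,,
13) ,,,,,,,,,
,,,@@,,,,
,,,@v@,,,
,,,@@@,,,
,,,@@,,,,
,,,,,,,,,
,,,,,,,,,
14) ,,,,,,,,,
,,,@@,,,,
,,,<@@,,,
,,,@@@,,,
,,,@@,,,,
,,,,,,,,,
,,,,,,,,,
15) ,,,,,,,,,
,,,@@,,,,
,,,,@@,,,
,,,v@@,,,
,,,@@,,,,
,,,,,,,,,
,,,,,,,,,
16) ,,,,,,,,,
,,,@@,,,,
,,,,@@,,,
,,,,>@,,,
,,,@@,,,,
,,,,,,,,,
,,,,,,,,,
17) ,,,,,,,,,
,,,@@,,,,
,,,,^@,,,
,,,,,@,,,
,,,@@,,,,
,,,,,,,,,
,,,,,,,,,
18) ,,,,,,,,,
,,,@@,,,,
,,,<,@,,,
,,,,,@,,,
,,,@@,,,,
,,,,,,,,,
,,,,,,,,,
19) ,,,,,,,,,
,,,^@,,,,
,,,@,@,,,
,,,,,@,,,
,,,@@,,,,
,,,,,,,,,
,,,,,,,,,
20) ,,,,,,,,,
,,<,@,,,,
,,,@,@,,,
,,,,,@,,,
,,,@@,,,,
,,,,,,,,,
,,,,,,,,,
21) ,,^,,,,,,
,,@,@,,,,
,,,@,@,,,
,,,,,@,,,
,,,@@,,,,
,,,,,,,,,
,,,,,,,,,
22) ,,@>,,,,,
,,@,@,,,,
,,,@,@,,,
,,,,,@,,,
,,,@@,,,,
,,,,,,,,,
,,,,,,,,,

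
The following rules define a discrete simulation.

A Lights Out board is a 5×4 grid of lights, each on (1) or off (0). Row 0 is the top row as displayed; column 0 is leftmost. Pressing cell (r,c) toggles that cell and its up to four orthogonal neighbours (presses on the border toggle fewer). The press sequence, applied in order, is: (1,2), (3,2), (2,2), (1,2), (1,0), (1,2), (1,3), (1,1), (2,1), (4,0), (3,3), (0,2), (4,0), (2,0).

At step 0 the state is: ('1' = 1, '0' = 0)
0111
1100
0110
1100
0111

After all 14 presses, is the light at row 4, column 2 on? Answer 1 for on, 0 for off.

0

gen 0: 0111
1100
0110
1100
0111
gen 1: 0101
1011
0100
1100
0111
gen 2: 0101
1011
0110
1011
0101
gen 3: 0101
1001
0001
1001
0101
gen 4: 0111
1110
0011
1001
0101
gen 5: 1111
0010
1011
1001
0101
gen 6: 1101
0101
1001
1001
0101
gen 7: 1100
0110
1000
1001
0101
gen 8: 1000
1000
1100
1001
0101
gen 9: 1000
1100
0010
1101
0101
gen 10: 1000
1100
0010
0101
1001
gen 11: 1000
1100
0011
0110
1000
gen 12: 1111
1110
0011
0110
1000
gen 13: 1111
1110
0011
1110
0100
gen 14: 1111
0110
1111
0110
0100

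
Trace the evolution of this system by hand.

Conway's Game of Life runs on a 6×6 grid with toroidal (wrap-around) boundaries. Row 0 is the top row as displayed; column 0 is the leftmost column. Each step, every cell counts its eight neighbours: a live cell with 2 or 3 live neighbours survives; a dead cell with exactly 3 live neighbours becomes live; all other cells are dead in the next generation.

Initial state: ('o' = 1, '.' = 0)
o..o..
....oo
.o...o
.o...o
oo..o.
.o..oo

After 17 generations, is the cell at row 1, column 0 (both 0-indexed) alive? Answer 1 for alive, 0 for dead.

[0] o..o..
....oo
.o...o
.o...o
oo..o.
.o..oo
[1] o..o..
....oo
.....o
.oo.oo
.oo.o.
.oooo.
[2] oo....
o...oo
...o..
.oo.oo
......
o...oo
[3] .o....
oo..oo
.ooo..
..ooo.
.o.o..
oo...o
[4] ..o.o.
...ooo
......
....o.
.o.o.o
.o....
[5] ..o.oo
...ooo
...o.o
....o.
o.o.o.
oo.oo.
[6] .oo...
o.o...
...o.o
....o.
o.o.o.
o.....
[7] o.o...
o.oo..
...ooo
....o.
.o.o..
o.oo.o
[8] o...o.
o.o...
..o..o
..o..o
oo.o.o
o..ooo
[9] o...o.
o..o..
o.oo.o
..oo.o
.o.o..
..oo..
[10] .oo.oo
o.oo..
o....o
.....o
.o....
.oooo.
[11] .....o
..oo..
oo..oo
.....o
oo.oo.
....oo
[12] ...o.o
.ooo..
oooooo
..oo..
o..o..
...o..
[13] ...o..
......
o....o
......
...oo.
..oo..
[14] ..oo..
......
......
....oo
..ooo.
..o...
[15] ..oo..
......
......
....oo
..o.oo
.o..o.
[16] ..oo..
......
......
...ooo
o.....
.o..oo
[17] ..ooo.
......
....o.
....oo
o..o..
oooooo

0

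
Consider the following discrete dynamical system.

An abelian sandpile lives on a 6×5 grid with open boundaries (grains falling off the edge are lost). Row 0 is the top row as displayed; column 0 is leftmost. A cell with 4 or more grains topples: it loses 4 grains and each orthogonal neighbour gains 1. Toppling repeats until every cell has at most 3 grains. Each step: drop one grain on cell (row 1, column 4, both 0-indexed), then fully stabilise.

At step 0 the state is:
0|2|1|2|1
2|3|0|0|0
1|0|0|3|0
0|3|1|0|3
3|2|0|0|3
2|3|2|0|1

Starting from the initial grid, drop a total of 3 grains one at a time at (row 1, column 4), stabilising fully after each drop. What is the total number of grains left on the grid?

step 0: 0|2|1|2|1
2|3|0|0|0
1|0|0|3|0
0|3|1|0|3
3|2|0|0|3
2|3|2|0|1
step 1: 0|2|1|2|1
2|3|0|0|1
1|0|0|3|0
0|3|1|0|3
3|2|0|0|3
2|3|2|0|1
step 2: 0|2|1|2|1
2|3|0|0|2
1|0|0|3|0
0|3|1|0|3
3|2|0|0|3
2|3|2|0|1
step 3: 0|2|1|2|1
2|3|0|0|3
1|0|0|3|0
0|3|1|0|3
3|2|0|0|3
2|3|2|0|1

41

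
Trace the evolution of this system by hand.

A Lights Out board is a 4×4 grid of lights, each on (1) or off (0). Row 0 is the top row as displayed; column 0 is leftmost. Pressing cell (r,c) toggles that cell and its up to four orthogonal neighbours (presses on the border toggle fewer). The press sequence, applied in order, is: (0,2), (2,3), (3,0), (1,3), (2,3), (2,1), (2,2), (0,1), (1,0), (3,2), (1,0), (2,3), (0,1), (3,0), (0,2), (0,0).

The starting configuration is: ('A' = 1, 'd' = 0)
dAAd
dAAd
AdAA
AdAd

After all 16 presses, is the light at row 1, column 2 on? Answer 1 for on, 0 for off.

gen 0: dAAd
dAAd
AdAA
AdAd
gen 1: dddA
dAdd
AdAA
AdAd
gen 2: dddA
dAdA
Addd
AdAA
gen 3: dddA
dAdA
dddd
dAAA
gen 4: dddd
dAAd
dddA
dAAA
gen 5: dddd
dAAA
ddAd
dAAd
gen 6: dddd
ddAA
AAdd
ddAd
gen 7: dddd
dddA
AdAA
dddd
gen 8: AAAd
dAdA
AdAA
dddd
gen 9: dAAd
AddA
ddAA
dddd
gen 10: dAAd
AddA
dddA
dAAA
gen 11: AAAd
dAdA
AddA
dAAA
gen 12: AAAd
dAdd
AdAd
dAAd
gen 13: dddd
dddd
AdAd
dAAd
gen 14: dddd
dddd
ddAd
AdAd
gen 15: dAAA
ddAd
ddAd
AdAd
gen 16: AdAA
AdAd
ddAd
AdAd

1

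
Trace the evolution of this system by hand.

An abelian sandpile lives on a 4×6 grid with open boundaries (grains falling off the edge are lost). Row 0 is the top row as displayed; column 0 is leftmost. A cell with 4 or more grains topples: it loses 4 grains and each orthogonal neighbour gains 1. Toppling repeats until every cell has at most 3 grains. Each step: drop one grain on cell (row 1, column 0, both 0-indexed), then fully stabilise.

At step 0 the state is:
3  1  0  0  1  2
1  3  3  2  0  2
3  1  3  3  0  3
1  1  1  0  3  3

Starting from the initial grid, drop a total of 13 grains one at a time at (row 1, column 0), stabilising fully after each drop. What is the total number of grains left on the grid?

[0] 3  1  0  0  1  2
1  3  3  2  0  2
3  1  3  3  0  3
1  1  1  0  3  3
[1] 3  1  0  0  1  2
2  3  3  2  0  2
3  1  3  3  0  3
1  1  1  0  3  3
[2] 3  1  0  0  1  2
3  3  3  2  0  2
3  1  3  3  0  3
1  1  1  0  3  3
[3] 0  3  1  1  1  2
3  2  2  0  1  2
1  0  2  1  1  3
2  2  2  1  3  3
[4] 1  3  1  1  1  2
0  3  2  0  1  2
2  0  2  1  1  3
2  2  2  1  3  3
[5] 1  3  1  1  1  2
1  3  2  0  1  2
2  0  2  1  1  3
2  2  2  1  3  3
[6] 1  3  1  1  1  2
2  3  2  0  1  2
2  0  2  1  1  3
2  2  2  1  3  3
[7] 1  3  1  1  1  2
3  3  2  0  1  2
2  0  2  1  1  3
2  2  2  1  3  3
[8] 3  0  2  1  1  2
1  1  3  0  1  2
3  1  2  1  1  3
2  2  2  1  3  3
[9] 3  0  2  1  1  2
2  1  3  0  1  2
3  1  2  1  1  3
2  2  2  1  3  3
[10] 3  0  2  1  1  2
3  1  3  0  1  2
3  1  2  1  1  3
2  2  2  1  3  3
[11] 0  1  2  1  1  2
2  2  3  0  1  2
0  2  2  1  1  3
3  2  2  1  3  3
[12] 0  1  2  1  1  2
3  2  3  0  1  2
0  2  2  1  1  3
3  2  2  1  3  3
[13] 1  1  2  1  1  2
0  3  3  0  1  2
1  2  2  1  1  3
3  2  2  1  3  3

41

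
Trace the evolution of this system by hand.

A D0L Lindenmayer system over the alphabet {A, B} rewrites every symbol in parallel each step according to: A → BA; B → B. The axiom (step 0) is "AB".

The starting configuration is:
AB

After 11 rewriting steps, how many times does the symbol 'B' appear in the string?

step 0: AB
step 1: BAB
step 2: BBAB
step 3: BBBAB
step 4: BBBBAB
step 5: BBBBBAB
step 6: BBBBBBAB
step 7: BBBBBBBAB
step 8: BBBBBBBBAB
step 9: BBBBBBBBBAB
step 10: BBBBBBBBBBAB
step 11: BBBBBBBBBBBAB

12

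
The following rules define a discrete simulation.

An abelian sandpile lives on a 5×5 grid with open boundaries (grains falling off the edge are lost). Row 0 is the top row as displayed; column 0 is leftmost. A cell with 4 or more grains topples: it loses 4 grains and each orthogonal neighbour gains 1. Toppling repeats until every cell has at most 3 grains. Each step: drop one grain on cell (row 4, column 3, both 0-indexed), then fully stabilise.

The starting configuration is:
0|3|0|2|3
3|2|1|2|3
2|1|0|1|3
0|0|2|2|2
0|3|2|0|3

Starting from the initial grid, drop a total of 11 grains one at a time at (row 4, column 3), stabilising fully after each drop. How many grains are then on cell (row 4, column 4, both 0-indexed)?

3

gen 0: 0|3|0|2|3
3|2|1|2|3
2|1|0|1|3
0|0|2|2|2
0|3|2|0|3
gen 1: 0|3|0|2|3
3|2|1|2|3
2|1|0|1|3
0|0|2|2|2
0|3|2|1|3
gen 2: 0|3|0|2|3
3|2|1|2|3
2|1|0|1|3
0|0|2|2|2
0|3|2|2|3
gen 3: 0|3|0|2|3
3|2|1|2|3
2|1|0|1|3
0|0|2|2|2
0|3|2|3|3
gen 4: 0|3|0|2|3
3|2|1|2|3
2|1|0|1|3
0|0|2|3|3
0|3|3|1|0
gen 5: 0|3|0|2|3
3|2|1|2|3
2|1|0|1|3
0|0|2|3|3
0|3|3|2|0
gen 6: 0|3|0|2|3
3|2|1|2|3
2|1|0|1|3
0|0|2|3|3
0|3|3|3|0
gen 7: 0|3|0|3|0
3|2|1|3|1
2|1|1|3|1
0|2|0|2|1
1|0|2|2|2
gen 8: 0|3|0|3|0
3|2|1|3|1
2|1|1|3|1
0|2|0|2|1
1|0|2|3|2
gen 9: 0|3|0|3|0
3|2|1|3|1
2|1|1|3|1
0|2|0|3|1
1|0|3|0|3
gen 10: 0|3|0|3|0
3|2|1|3|1
2|1|1|3|1
0|2|0|3|1
1|0|3|1|3
gen 11: 0|3|0|3|0
3|2|1|3|1
2|1|1|3|1
0|2|0|3|1
1|0|3|2|3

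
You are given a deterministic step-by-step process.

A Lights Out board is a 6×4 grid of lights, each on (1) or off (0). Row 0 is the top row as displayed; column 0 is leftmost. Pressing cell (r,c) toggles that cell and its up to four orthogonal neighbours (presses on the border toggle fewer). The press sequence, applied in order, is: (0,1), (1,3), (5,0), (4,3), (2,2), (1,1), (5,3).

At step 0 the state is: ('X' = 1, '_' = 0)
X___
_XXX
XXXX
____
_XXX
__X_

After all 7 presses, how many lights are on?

14

[0] X___
_XXX
XXXX
____
_XXX
__X_
[1] _XX_
__XX
XXXX
____
_XXX
__X_
[2] _XXX
____
XXX_
____
_XXX
__X_
[3] _XXX
____
XXX_
____
XXXX
XXX_
[4] _XXX
____
XXX_
___X
XX__
XXXX
[5] _XXX
__X_
X__X
__XX
XX__
XXXX
[6] __XX
XX__
XX_X
__XX
XX__
XXXX
[7] __XX
XX__
XX_X
__XX
XX_X
XX__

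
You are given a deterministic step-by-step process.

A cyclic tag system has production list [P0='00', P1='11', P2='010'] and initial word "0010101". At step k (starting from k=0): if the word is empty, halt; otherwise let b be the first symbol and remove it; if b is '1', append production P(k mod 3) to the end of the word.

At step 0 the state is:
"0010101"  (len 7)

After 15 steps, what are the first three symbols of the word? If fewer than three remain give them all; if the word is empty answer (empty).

[0] "0010101"  (len 7)
[1] "010101"  (len 6)
[2] "10101"  (len 5)
[3] "0101010"  (len 7)
[4] "101010"  (len 6)
[5] "0101011"  (len 7)
[6] "101011"  (len 6)
[7] "0101100"  (len 7)
[8] "101100"  (len 6)
[9] "01100010"  (len 8)
[10] "1100010"  (len 7)
[11] "10001011"  (len 8)
[12] "0001011010"  (len 10)
[13] "001011010"  (len 9)
[14] "01011010"  (len 8)
[15] "1011010"  (len 7)

101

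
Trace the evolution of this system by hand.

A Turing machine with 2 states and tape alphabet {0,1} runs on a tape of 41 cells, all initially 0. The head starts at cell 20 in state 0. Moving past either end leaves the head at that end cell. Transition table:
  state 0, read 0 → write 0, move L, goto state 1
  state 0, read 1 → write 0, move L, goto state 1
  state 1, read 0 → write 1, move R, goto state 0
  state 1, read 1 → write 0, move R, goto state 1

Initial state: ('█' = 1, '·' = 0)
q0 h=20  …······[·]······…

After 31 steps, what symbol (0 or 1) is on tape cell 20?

0

0) q0 h=20  …······[·]······…
1) q1 h=19  …······[·]······…
2) q0 h=20  …·····█[·]······…
3) q1 h=19  …······[█]······…
4) q1 h=20  …······[·]······…
5) q0 h=21  …·····█[·]······…
6) q1 h=20  …······[█]······…
7) q1 h=21  …······[·]······…
8) q0 h=22  …·····█[·]······…
9) q1 h=21  …······[█]······…
10) q1 h=22  …······[·]······…
11) q0 h=23  …·····█[·]······…
12) q1 h=22  …······[█]······…
13) q1 h=23  …······[·]······…
14) q0 h=24  …·····█[·]······…
15) q1 h=23  …······[█]······…
16) q1 h=24  …······[·]······…
17) q0 h=25  …·····█[·]······…
18) q1 h=24  …······[█]······…
19) q1 h=25  …······[·]······…
20) q0 h=26  …·····█[·]······…
21) q1 h=25  …······[█]······…
22) q1 h=26  …······[·]······…
23) q0 h=27  …·····█[·]······…
24) q1 h=26  …······[█]······…
25) q1 h=27  …······[·]······…
26) q0 h=28  …·····█[·]······…
27) q1 h=27  …······[█]······…
28) q1 h=28  …······[·]······…
29) q0 h=29  …·····█[·]······…
30) q1 h=28  …······[█]······…
31) q1 h=29  …······[·]······…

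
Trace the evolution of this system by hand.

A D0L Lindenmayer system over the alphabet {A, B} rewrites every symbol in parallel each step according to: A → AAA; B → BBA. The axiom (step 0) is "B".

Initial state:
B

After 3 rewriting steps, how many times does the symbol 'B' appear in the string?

8

t=0: B
t=1: BBA
t=2: BBABBAAAA
t=3: BBABBAAAABBABBAAAAAAAAAAAAA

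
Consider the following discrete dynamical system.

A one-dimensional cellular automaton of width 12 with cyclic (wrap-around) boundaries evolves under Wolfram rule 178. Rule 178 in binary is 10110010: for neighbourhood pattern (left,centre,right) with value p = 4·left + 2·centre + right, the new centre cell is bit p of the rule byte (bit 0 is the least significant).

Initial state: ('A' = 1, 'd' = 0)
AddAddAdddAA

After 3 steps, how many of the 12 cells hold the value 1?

7

0) AddAddAdddAA
1) dAAdAAdAdAdA
2) AddAddAdAdAd
3) dAAdAAdAdAdA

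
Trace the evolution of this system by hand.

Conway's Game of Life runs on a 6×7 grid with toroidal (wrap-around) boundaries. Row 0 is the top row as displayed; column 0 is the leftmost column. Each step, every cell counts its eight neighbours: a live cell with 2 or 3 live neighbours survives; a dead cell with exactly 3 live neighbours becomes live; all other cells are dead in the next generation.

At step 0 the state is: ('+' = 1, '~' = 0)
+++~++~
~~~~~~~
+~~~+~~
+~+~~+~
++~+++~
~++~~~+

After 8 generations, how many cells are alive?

15

[0] +++~++~
~~~~~~~
+~~~+~~
+~+~~+~
++~+++~
~++~~~+
[1] +~++~++
+~~++++
~+~~~~+
+~+~~+~
~~~+++~
~~~~~~~
[2] ++++~~~
~~~+~~~
~+++~~~
++++~+~
~~~++++
~~+~~~~
[3] ~+~+~~~
+~~~+~~
+~~~~~~
+~~~~+~
+~~~~++
+~~~~++
[4] ~+~~++~
++~~~~~
++~~~~~
++~~~+~
~+~~+~~
~+~~++~
[5] ~++~+++
~~+~~~+
~~+~~~~
~~+~~~+
~++~+~+
++++~~~
[6] ~~~~+++
+~+~~~+
~+++~~~
+~+~~+~
~~~~~++
~~~~~~~
[7] +~~~~++
+~+~+~+
~~~+~~~
+~++++~
~~~~~++
~~~~+~~
[8] ++~++~~
++~++~~
+~~~~~~
~~++~+~
~~~~~~+
+~~~+~~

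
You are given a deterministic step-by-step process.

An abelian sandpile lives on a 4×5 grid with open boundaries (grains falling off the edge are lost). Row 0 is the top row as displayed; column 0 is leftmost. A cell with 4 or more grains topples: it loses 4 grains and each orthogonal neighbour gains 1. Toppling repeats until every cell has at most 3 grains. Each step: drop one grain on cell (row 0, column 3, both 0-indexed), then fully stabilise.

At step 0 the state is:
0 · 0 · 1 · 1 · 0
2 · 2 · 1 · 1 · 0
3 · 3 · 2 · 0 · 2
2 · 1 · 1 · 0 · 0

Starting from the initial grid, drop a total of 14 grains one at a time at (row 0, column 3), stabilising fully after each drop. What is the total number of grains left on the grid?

29

gen 0: 0 · 0 · 1 · 1 · 0
2 · 2 · 1 · 1 · 0
3 · 3 · 2 · 0 · 2
2 · 1 · 1 · 0 · 0
gen 1: 0 · 0 · 1 · 2 · 0
2 · 2 · 1 · 1 · 0
3 · 3 · 2 · 0 · 2
2 · 1 · 1 · 0 · 0
gen 2: 0 · 0 · 1 · 3 · 0
2 · 2 · 1 · 1 · 0
3 · 3 · 2 · 0 · 2
2 · 1 · 1 · 0 · 0
gen 3: 0 · 0 · 2 · 0 · 1
2 · 2 · 1 · 2 · 0
3 · 3 · 2 · 0 · 2
2 · 1 · 1 · 0 · 0
gen 4: 0 · 0 · 2 · 1 · 1
2 · 2 · 1 · 2 · 0
3 · 3 · 2 · 0 · 2
2 · 1 · 1 · 0 · 0
gen 5: 0 · 0 · 2 · 2 · 1
2 · 2 · 1 · 2 · 0
3 · 3 · 2 · 0 · 2
2 · 1 · 1 · 0 · 0
gen 6: 0 · 0 · 2 · 3 · 1
2 · 2 · 1 · 2 · 0
3 · 3 · 2 · 0 · 2
2 · 1 · 1 · 0 · 0
gen 7: 0 · 0 · 3 · 0 · 2
2 · 2 · 1 · 3 · 0
3 · 3 · 2 · 0 · 2
2 · 1 · 1 · 0 · 0
gen 8: 0 · 0 · 3 · 1 · 2
2 · 2 · 1 · 3 · 0
3 · 3 · 2 · 0 · 2
2 · 1 · 1 · 0 · 0
gen 9: 0 · 0 · 3 · 2 · 2
2 · 2 · 1 · 3 · 0
3 · 3 · 2 · 0 · 2
2 · 1 · 1 · 0 · 0
gen 10: 0 · 0 · 3 · 3 · 2
2 · 2 · 1 · 3 · 0
3 · 3 · 2 · 0 · 2
2 · 1 · 1 · 0 · 0
gen 11: 0 · 1 · 0 · 2 · 3
2 · 2 · 3 · 0 · 1
3 · 3 · 2 · 1 · 2
2 · 1 · 1 · 0 · 0
gen 12: 0 · 1 · 0 · 3 · 3
2 · 2 · 3 · 0 · 1
3 · 3 · 2 · 1 · 2
2 · 1 · 1 · 0 · 0
gen 13: 0 · 1 · 1 · 1 · 0
2 · 2 · 3 · 1 · 2
3 · 3 · 2 · 1 · 2
2 · 1 · 1 · 0 · 0
gen 14: 0 · 1 · 1 · 2 · 0
2 · 2 · 3 · 1 · 2
3 · 3 · 2 · 1 · 2
2 · 1 · 1 · 0 · 0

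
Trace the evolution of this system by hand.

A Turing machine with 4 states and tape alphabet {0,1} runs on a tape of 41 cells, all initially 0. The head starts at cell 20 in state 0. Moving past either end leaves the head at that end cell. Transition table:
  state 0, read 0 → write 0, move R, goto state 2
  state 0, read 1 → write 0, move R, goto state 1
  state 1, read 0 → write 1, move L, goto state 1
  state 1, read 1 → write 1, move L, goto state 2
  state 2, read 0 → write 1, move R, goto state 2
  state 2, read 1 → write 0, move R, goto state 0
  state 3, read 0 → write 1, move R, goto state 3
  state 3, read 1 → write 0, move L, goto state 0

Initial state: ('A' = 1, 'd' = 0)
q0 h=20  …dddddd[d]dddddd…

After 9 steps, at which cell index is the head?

0) q0 h=20  …dddddd[d]dddddd…
1) q2 h=21  …dddddd[d]dddddd…
2) q2 h=22  …dddddA[d]dddddd…
3) q2 h=23  …ddddAA[d]dddddd…
4) q2 h=24  …dddAAA[d]dddddd…
5) q2 h=25  …ddAAAA[d]dddddd…
6) q2 h=26  …dAAAAA[d]dddddd…
7) q2 h=27  …AAAAAA[d]dddddd…
8) q2 h=28  …AAAAAA[d]dddddd…
9) q2 h=29  …AAAAAA[d]dddddd…

29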